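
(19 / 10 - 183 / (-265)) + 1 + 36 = 20983 / 530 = 39.59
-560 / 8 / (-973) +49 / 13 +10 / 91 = 49977 / 12649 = 3.95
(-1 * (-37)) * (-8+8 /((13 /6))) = -159.38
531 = 531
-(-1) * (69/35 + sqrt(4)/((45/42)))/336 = 403/35280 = 0.01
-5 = -5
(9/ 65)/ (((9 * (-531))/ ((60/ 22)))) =-2/ 25311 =-0.00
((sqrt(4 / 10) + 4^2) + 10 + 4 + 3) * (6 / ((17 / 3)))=18 * sqrt(10) / 85 + 594 / 17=35.61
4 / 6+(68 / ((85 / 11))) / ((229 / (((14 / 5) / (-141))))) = 179178 / 269075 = 0.67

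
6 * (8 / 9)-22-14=-92 / 3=-30.67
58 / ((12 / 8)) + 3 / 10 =1169 / 30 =38.97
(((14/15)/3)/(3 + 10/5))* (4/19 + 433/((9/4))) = 461216/38475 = 11.99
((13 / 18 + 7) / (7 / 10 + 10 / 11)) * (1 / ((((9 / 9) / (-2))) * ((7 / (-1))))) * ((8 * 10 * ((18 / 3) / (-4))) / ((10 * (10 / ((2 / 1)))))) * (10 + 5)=-61160 / 1239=-49.36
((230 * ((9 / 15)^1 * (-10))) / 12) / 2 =-115 / 2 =-57.50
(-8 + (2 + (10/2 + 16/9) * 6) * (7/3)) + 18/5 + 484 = 26062/45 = 579.16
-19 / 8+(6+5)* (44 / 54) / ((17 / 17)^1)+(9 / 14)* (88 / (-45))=5.33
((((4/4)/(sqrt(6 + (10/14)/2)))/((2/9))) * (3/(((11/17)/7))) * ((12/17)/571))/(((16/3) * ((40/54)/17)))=780759 * sqrt(1246)/89441440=0.31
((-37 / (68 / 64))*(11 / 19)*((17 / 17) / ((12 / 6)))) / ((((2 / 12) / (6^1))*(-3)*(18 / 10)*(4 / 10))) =162800 / 969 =168.01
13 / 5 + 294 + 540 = 4183 / 5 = 836.60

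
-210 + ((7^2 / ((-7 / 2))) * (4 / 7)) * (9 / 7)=-1542 / 7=-220.29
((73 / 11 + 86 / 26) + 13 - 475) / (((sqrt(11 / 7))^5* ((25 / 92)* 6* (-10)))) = 24284596* sqrt(77) / 23791625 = 8.96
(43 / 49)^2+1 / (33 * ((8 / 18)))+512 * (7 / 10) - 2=188700403 / 528220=357.24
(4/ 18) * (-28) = -56/ 9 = -6.22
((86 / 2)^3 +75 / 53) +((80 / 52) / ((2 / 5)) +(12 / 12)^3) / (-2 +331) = 2574721483 / 32383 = 79508.43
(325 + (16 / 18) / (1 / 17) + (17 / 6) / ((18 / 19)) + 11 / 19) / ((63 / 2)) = 705233 / 64638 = 10.91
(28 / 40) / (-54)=-7 / 540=-0.01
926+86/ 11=10272/ 11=933.82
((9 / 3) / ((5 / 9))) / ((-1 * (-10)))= 27 / 50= 0.54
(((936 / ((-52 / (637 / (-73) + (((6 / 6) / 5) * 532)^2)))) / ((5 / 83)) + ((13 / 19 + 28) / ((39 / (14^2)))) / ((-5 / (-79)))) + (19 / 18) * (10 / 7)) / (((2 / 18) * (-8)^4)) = -479630074141193 / 64623104000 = -7421.96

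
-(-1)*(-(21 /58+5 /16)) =-313 /464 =-0.67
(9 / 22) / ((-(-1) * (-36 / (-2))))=0.02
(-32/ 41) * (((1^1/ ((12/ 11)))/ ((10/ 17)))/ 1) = -748/ 615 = -1.22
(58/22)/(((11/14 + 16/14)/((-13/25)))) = -5278/7425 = -0.71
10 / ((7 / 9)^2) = 810 / 49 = 16.53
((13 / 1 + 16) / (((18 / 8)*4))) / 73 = 29 / 657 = 0.04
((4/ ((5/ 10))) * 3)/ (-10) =-12/ 5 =-2.40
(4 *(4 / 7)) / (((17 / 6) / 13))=1248 / 119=10.49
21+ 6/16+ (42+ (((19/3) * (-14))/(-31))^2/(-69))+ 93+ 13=808072207/4774248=169.26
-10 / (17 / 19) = -190 / 17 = -11.18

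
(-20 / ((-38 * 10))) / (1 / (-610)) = -610 / 19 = -32.11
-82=-82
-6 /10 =-3 /5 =-0.60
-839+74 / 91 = -838.19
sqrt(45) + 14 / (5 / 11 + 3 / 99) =3* sqrt(5) + 231 / 8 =35.58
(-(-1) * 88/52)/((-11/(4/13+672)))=-103.43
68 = 68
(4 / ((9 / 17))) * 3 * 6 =136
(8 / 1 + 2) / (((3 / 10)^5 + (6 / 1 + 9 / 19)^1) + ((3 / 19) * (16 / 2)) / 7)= 133000000 / 88532319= 1.50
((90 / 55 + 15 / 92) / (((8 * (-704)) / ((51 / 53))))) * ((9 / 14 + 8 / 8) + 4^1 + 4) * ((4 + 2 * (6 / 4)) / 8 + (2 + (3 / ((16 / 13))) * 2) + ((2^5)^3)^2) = -7692645419212185 / 2416623616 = -3183220.33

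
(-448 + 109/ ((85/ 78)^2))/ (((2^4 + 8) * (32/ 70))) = -4503877/ 138720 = -32.47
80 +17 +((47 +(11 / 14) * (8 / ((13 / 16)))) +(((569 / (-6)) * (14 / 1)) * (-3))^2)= 1443664107 / 91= 15864440.74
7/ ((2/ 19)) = 133/ 2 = 66.50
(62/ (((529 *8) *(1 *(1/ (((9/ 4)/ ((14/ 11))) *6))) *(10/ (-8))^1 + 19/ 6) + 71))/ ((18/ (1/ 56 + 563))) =-1040457/ 227780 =-4.57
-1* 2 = -2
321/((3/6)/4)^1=2568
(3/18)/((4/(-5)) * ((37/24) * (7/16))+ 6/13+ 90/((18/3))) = 1040/93113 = 0.01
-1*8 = -8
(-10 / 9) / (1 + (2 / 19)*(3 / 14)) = -665 / 612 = -1.09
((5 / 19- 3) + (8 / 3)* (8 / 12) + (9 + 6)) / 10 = 2401 / 1710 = 1.40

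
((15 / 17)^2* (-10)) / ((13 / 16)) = -36000 / 3757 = -9.58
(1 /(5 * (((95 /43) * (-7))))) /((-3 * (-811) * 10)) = -43 /80897250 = -0.00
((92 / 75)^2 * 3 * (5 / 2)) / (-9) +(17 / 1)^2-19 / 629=610784822 / 2122875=287.72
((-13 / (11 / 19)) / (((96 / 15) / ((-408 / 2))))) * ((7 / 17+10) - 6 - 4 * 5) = -981825 / 88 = -11157.10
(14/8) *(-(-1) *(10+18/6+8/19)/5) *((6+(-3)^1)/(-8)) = -1071/608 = -1.76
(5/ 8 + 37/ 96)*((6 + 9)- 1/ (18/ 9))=2813/ 192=14.65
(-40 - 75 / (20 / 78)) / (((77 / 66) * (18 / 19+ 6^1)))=-1805 / 44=-41.02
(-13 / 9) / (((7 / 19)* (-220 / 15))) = 0.27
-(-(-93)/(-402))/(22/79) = 2449/2948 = 0.83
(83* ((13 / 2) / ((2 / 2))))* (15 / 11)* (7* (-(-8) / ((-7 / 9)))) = -582660 / 11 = -52969.09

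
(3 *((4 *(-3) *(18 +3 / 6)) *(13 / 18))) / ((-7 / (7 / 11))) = 481 / 11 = 43.73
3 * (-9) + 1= -26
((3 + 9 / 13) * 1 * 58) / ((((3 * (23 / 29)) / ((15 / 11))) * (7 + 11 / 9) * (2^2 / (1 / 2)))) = 227070 / 121693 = 1.87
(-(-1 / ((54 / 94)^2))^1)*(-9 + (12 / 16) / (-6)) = -27.65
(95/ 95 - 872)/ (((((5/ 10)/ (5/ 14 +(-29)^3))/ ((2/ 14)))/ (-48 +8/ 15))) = -211745319032/ 735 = -288088869.43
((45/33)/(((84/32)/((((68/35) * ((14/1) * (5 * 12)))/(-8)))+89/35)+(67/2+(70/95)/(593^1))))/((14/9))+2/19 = 69784652578/538492157291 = 0.13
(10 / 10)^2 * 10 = 10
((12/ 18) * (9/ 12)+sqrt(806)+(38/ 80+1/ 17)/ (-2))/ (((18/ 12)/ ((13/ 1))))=4121/ 2040+26 * sqrt(806)/ 3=248.07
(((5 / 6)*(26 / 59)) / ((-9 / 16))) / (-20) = 52 / 1593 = 0.03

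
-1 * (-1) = 1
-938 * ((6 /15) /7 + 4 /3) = -19564 /15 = -1304.27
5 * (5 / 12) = 25 / 12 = 2.08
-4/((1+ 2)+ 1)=-1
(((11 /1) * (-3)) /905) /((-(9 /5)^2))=55 /4887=0.01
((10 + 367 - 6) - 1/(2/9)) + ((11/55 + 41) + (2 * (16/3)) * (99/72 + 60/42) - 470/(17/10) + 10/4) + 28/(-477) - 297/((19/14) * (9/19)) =-298.42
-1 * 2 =-2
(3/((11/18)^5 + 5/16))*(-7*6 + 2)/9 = -25194240/751541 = -33.52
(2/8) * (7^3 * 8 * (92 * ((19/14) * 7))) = 599564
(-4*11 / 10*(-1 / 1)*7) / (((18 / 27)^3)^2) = 56133 / 160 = 350.83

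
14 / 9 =1.56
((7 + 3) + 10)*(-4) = -80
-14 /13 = -1.08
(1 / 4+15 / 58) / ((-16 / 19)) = -1121 / 1856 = -0.60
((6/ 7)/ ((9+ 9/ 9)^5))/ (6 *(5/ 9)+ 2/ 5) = 9/ 3920000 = 0.00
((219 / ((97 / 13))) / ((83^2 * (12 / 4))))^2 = 900601 / 446535342289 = 0.00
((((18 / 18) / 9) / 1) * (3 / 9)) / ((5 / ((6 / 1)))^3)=8 / 125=0.06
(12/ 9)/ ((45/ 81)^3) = 972/ 125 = 7.78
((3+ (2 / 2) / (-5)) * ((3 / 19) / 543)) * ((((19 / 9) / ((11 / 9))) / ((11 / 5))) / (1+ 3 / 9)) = 21 / 43802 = 0.00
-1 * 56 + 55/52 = -2857/52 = -54.94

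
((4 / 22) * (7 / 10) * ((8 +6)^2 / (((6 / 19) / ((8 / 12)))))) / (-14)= -1862 / 495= -3.76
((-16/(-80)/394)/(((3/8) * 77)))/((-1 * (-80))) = 1/4550700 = 0.00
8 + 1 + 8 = 17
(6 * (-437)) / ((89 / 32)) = -83904 / 89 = -942.74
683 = 683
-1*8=-8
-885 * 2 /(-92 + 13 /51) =90270 /4679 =19.29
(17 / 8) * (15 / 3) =85 / 8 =10.62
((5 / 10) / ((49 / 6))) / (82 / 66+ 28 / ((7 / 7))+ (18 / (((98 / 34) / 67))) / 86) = 4257 / 2371538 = 0.00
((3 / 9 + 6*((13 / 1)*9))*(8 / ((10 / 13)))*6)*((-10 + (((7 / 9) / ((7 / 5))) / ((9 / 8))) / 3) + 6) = -168088.31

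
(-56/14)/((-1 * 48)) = 1/12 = 0.08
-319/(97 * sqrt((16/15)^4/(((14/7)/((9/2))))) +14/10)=-23925/12521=-1.91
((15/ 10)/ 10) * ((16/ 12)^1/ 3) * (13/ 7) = 13/ 105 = 0.12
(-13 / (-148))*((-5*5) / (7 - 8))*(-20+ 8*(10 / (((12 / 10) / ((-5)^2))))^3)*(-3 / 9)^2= 17650023.62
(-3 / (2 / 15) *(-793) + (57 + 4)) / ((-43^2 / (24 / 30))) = -71614 / 9245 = -7.75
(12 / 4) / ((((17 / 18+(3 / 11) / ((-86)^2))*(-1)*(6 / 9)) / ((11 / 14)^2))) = -199342539 / 67772194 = -2.94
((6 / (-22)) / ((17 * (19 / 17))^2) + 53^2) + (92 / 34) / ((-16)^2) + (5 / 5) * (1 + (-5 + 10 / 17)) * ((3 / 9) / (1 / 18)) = 24095477445 / 8640896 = 2788.54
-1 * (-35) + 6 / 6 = 36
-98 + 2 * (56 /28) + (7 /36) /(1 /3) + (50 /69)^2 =-1769027 /19044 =-92.89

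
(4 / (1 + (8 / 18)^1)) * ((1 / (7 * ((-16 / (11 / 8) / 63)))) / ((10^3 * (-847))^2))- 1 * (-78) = 2116226111999919 / 27131104000000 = 78.00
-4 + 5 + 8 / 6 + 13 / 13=3.33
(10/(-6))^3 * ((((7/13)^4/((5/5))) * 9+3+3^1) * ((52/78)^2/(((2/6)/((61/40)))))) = -63.60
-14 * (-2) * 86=2408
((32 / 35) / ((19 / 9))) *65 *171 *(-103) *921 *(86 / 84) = -467515839.67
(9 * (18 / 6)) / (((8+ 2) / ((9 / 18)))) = 27 / 20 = 1.35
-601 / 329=-1.83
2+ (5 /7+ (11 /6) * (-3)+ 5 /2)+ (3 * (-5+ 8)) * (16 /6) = 166 /7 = 23.71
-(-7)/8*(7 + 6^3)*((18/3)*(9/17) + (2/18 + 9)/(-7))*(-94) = -5261462/153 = -34388.64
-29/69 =-0.42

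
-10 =-10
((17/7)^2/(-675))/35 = -289/1157625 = -0.00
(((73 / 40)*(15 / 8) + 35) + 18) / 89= 3611 / 5696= 0.63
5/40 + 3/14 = 19/56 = 0.34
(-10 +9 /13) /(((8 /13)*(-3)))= 121 /24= 5.04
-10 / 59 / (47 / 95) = -950 / 2773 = -0.34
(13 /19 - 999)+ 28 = -18436 /19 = -970.32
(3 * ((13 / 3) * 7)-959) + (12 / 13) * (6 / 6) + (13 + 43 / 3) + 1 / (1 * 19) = -622211 / 741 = -839.69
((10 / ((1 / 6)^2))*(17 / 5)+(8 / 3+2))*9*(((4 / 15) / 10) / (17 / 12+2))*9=796176 / 1025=776.76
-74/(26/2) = -74/13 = -5.69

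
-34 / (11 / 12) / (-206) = 204 / 1133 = 0.18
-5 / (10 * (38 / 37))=-37 / 76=-0.49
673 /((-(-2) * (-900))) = -673 /1800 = -0.37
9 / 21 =3 / 7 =0.43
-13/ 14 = -0.93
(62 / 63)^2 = 0.97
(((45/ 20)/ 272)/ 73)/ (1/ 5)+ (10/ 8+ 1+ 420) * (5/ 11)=167684415/ 873664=191.93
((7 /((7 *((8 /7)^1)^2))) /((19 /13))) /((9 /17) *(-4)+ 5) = 221 /1216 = 0.18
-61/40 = -1.52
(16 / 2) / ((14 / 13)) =52 / 7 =7.43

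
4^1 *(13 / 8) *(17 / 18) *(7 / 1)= 1547 / 36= 42.97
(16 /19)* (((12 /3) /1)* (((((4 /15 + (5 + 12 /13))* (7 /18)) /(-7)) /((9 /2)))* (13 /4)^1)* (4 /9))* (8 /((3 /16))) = -9887744 /623295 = -15.86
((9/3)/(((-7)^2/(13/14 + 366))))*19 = 292809/686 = 426.84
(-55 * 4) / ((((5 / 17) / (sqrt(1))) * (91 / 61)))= -501.41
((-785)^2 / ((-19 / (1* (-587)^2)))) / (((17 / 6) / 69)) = -87905461258350 / 323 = -272153130830.80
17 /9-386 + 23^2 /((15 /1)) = -348.84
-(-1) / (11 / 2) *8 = 16 / 11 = 1.45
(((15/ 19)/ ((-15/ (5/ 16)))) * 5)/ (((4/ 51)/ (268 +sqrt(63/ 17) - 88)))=-57375/ 304 - 225 * sqrt(119)/ 1216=-190.75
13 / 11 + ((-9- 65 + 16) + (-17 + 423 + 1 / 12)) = 46103 / 132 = 349.27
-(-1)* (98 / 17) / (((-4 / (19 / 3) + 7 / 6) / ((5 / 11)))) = 55860 / 11407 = 4.90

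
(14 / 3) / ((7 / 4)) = 8 / 3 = 2.67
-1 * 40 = -40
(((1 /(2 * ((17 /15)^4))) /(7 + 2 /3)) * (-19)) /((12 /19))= -18275625 /15367864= -1.19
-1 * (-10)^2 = -100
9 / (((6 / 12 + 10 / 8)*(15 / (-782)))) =-9384 / 35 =-268.11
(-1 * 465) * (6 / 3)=-930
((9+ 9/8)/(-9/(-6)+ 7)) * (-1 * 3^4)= -96.49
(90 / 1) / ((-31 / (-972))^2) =88481.33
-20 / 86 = -10 / 43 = -0.23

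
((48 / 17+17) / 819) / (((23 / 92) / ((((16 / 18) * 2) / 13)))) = 21568 / 1628991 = 0.01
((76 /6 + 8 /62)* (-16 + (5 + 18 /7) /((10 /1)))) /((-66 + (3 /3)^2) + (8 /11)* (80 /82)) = 8180689 /2696535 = 3.03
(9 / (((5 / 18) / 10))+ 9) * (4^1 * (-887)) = -1181484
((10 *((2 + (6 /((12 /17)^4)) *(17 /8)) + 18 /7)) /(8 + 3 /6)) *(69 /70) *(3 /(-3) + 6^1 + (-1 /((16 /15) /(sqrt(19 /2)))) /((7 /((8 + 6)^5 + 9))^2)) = 1244729525 /3838464 - 360055859410555422725 *sqrt(38) /2006237184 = -1106316540562.57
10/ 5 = 2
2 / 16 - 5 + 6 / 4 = -27 / 8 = -3.38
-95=-95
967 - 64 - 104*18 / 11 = 8061 / 11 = 732.82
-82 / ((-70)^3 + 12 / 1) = 41 / 171494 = 0.00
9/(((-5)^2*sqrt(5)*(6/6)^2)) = 9*sqrt(5)/125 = 0.16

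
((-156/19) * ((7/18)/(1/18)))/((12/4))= -364/19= -19.16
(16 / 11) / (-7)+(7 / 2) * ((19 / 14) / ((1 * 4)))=1207 / 1232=0.98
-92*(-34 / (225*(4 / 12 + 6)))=3128 / 1425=2.20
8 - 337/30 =-97/30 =-3.23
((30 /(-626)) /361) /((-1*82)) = 15 /9265426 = 0.00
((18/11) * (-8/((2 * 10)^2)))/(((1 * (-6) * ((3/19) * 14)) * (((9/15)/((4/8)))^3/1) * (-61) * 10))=-19/8116416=-0.00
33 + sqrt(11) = 36.32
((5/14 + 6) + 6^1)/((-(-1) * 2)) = 173/28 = 6.18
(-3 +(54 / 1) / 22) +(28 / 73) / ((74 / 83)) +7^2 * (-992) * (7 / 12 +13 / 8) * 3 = -9567777332 / 29711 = -322028.12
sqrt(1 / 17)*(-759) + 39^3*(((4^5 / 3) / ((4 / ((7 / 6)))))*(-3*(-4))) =70866432-759*sqrt(17) / 17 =70866247.92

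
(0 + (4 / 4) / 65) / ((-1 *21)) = -1 / 1365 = -0.00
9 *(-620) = -5580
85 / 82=1.04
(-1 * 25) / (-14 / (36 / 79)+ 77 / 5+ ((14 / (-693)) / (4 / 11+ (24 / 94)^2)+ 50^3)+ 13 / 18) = -1172250 / 5860563197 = -0.00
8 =8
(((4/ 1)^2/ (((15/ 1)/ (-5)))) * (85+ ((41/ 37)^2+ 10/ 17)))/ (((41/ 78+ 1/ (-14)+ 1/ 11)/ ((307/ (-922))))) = 4967241511232/ 17563132361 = 282.82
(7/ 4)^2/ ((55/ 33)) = 147/ 80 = 1.84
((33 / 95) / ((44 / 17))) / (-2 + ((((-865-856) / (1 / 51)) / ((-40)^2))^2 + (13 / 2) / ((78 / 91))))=19584000 / 439928381137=0.00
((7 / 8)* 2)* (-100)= -175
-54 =-54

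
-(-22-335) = 357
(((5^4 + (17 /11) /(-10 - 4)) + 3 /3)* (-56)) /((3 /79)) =-10152764 /11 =-922978.55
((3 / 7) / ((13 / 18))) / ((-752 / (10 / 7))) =-135 / 119756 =-0.00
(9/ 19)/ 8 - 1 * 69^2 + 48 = -716367/ 152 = -4712.94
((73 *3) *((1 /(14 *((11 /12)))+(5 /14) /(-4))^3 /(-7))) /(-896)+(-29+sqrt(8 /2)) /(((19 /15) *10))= -173104795713 /81209655296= -2.13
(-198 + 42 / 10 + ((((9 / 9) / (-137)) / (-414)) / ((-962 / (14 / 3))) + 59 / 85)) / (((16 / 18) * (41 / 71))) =-95380592817401 / 253534753680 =-376.20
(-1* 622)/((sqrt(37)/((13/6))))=-4043* sqrt(37)/111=-221.56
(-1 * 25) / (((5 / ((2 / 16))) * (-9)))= 5 / 72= 0.07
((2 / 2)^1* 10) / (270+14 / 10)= 50 / 1357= 0.04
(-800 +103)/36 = -697/36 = -19.36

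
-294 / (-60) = 49 / 10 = 4.90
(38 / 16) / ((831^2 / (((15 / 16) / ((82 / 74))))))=3515 / 1208021376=0.00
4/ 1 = 4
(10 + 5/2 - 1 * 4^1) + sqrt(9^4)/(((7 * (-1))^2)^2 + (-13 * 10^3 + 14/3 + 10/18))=809695/95344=8.49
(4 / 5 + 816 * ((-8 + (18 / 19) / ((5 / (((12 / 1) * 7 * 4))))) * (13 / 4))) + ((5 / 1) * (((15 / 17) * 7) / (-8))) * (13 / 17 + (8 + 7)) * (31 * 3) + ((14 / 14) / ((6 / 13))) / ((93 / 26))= 2174818557139 / 15319890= 141960.46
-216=-216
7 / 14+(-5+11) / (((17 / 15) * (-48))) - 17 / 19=-1305 / 2584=-0.51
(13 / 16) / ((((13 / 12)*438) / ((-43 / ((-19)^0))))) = -43 / 584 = -0.07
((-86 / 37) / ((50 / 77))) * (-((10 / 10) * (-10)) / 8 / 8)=-3311 / 5920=-0.56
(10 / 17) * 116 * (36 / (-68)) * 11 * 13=-1492920 / 289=-5165.81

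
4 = 4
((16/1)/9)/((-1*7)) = -16/63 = -0.25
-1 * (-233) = 233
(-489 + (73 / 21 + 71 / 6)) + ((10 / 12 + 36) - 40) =-3338 / 7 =-476.86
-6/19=-0.32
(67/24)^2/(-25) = -4489/14400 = -0.31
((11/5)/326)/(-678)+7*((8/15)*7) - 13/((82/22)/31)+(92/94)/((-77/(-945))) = -69.98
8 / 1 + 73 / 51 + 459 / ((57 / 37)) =297850 / 969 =307.38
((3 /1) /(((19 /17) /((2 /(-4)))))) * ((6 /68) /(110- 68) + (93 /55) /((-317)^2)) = -16713489 /5880616280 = -0.00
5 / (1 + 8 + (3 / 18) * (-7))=30 / 47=0.64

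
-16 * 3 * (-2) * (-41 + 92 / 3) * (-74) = 73408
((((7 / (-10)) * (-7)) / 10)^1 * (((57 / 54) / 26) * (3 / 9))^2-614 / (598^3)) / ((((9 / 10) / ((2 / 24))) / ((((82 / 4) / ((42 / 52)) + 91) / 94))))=2708365619 / 271976122716480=0.00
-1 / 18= -0.06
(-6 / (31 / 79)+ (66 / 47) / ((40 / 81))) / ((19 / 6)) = -1088091 / 276830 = -3.93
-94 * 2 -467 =-655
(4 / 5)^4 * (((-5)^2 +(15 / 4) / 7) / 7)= 1.49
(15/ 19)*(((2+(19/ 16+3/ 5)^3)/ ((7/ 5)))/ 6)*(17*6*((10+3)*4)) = 2617661241/ 680960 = 3844.07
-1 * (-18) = 18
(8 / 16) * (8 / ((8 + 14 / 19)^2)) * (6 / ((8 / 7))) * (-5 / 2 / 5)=-7581 / 55112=-0.14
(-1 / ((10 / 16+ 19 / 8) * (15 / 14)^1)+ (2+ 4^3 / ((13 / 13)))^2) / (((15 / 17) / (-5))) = -3332102 / 135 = -24682.24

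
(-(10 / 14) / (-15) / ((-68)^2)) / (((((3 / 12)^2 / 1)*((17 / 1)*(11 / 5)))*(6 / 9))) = 5 / 756602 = 0.00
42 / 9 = 14 / 3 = 4.67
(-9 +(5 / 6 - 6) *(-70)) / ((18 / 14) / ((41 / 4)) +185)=303646 / 159393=1.91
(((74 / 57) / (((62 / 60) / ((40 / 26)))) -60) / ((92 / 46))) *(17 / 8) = -1889635 / 30628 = -61.70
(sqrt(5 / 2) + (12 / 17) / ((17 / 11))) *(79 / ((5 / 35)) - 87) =61512 / 289 + 233 *sqrt(10) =949.65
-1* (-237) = 237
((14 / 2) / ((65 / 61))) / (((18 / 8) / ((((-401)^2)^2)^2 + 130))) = 1141938847206385129529348 / 585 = 1952032217446812187229.66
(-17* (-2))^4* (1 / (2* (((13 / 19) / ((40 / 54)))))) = 253903840 / 351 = 723372.76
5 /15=0.33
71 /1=71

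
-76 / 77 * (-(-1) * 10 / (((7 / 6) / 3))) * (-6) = 82080 / 539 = 152.28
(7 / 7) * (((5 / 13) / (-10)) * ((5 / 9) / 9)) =-5 / 2106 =-0.00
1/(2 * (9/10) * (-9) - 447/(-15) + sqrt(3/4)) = 0.07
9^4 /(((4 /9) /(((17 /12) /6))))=111537 /32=3485.53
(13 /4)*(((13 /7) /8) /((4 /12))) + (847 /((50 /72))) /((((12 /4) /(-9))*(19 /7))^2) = 3016697403 /2021600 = 1492.23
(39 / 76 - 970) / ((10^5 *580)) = -73681 / 4408000000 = -0.00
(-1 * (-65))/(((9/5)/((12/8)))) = 54.17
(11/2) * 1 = 11/2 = 5.50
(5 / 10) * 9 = 9 / 2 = 4.50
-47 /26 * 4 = -94 /13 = -7.23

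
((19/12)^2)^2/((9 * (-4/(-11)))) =1.92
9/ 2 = 4.50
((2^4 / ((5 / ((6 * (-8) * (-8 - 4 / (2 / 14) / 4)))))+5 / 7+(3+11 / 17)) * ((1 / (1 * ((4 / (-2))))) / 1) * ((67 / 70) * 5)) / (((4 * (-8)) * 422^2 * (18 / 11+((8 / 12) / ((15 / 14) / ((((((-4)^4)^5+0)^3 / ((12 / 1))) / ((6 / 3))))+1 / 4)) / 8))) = 70639404551802269459400708588971856883542813 / 143549195308306917782305680841362465723038804992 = 0.00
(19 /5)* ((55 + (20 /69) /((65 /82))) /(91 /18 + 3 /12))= 39.65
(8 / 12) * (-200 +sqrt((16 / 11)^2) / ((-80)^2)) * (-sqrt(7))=352.77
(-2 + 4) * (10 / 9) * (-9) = -20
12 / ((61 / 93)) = 1116 / 61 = 18.30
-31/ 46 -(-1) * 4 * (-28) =-5183/ 46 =-112.67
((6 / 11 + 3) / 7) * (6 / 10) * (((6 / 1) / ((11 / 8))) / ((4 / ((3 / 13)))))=324 / 4235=0.08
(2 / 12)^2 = 1 / 36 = 0.03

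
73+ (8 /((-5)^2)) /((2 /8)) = 1857 /25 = 74.28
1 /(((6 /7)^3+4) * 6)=343 /9528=0.04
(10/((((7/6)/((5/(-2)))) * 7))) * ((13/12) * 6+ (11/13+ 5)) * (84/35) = -57780/637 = -90.71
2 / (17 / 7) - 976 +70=-15388 / 17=-905.18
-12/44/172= -3/1892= -0.00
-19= -19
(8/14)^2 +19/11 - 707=-379966/539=-704.95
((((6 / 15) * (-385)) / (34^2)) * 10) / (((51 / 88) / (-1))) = 33880 / 14739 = 2.30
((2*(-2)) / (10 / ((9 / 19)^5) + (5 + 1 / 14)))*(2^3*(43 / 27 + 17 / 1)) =-491847552 / 350846339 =-1.40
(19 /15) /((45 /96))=608 /225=2.70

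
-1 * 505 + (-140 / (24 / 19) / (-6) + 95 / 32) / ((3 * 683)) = -504.99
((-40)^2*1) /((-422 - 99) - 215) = -50 /23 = -2.17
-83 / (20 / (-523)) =43409 / 20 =2170.45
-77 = -77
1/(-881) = -1/881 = -0.00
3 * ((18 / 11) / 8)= 27 / 44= 0.61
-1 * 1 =-1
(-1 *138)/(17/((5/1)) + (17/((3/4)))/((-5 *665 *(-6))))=-4129650/101779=-40.57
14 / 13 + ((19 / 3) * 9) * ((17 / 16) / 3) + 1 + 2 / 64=9275 / 416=22.30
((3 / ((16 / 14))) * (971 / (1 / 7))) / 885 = 47579 / 2360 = 20.16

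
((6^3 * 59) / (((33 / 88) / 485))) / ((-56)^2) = 257535 / 49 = 5255.82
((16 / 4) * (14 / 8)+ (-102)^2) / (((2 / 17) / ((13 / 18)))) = 2300831 / 36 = 63911.97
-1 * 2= -2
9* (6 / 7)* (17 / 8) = 459 / 28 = 16.39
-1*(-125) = 125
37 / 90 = 0.41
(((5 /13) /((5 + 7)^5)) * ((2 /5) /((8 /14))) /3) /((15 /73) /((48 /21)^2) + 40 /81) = 511 /755403480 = 0.00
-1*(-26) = 26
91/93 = 0.98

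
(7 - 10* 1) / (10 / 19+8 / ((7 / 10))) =-133 / 530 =-0.25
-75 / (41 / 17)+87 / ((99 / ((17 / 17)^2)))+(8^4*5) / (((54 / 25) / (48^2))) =29556695114 / 1353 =21845303.11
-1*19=-19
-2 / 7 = -0.29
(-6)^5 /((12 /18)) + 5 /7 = -81643 /7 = -11663.29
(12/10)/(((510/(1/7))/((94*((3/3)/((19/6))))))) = 564/56525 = 0.01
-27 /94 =-0.29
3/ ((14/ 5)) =15/ 14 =1.07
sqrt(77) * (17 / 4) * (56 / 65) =238 * sqrt(77) / 65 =32.13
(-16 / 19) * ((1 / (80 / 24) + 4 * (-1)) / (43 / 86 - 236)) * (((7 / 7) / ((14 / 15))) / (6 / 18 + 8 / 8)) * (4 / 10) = -444 / 104405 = -0.00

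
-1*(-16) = 16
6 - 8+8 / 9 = -10 / 9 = -1.11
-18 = -18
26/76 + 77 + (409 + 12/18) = 55519/114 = 487.01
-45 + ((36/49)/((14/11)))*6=-14247/343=-41.54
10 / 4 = 5 / 2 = 2.50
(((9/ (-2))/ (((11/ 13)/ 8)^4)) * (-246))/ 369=350957568/ 14641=23970.87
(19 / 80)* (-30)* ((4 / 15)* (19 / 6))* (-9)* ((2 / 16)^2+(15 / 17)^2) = 15908187 / 369920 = 43.00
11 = 11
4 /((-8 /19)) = -19 /2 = -9.50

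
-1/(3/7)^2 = -49/9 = -5.44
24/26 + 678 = 8826/13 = 678.92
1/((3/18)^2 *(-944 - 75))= -36/1019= -0.04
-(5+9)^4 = -38416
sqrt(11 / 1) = sqrt(11) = 3.32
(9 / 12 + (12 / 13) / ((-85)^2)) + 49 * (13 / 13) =18691123 / 375700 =49.75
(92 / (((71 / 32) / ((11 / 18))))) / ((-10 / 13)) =-105248 / 3195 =-32.94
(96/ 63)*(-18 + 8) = -320/ 21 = -15.24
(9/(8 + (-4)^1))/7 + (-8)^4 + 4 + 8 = 115033/28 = 4108.32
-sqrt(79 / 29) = -sqrt(2291) / 29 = -1.65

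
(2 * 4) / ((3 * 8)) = 1 / 3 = 0.33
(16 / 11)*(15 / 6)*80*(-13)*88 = -332800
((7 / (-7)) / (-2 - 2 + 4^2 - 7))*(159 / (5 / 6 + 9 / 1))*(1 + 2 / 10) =-3.88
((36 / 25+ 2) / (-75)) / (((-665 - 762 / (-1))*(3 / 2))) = -172 / 545625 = -0.00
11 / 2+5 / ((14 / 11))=66 / 7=9.43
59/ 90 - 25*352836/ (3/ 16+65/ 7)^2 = -98291.35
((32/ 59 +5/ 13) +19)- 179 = -122009/ 767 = -159.07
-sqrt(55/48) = -sqrt(165)/12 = -1.07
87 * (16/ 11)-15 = 1227/ 11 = 111.55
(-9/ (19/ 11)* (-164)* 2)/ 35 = 32472/ 665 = 48.83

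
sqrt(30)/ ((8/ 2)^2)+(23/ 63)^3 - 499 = -124761286/ 250047+sqrt(30)/ 16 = -498.61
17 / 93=0.18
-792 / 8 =-99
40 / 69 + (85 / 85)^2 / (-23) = 37 / 69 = 0.54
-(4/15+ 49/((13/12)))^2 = -78712384/38025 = -2070.02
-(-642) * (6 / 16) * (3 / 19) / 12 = 3.17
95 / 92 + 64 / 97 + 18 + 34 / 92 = 20.06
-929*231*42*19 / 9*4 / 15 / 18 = -38055556 / 135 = -281893.01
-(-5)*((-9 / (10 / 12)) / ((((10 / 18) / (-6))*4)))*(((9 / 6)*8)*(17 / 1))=148716 / 5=29743.20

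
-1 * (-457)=457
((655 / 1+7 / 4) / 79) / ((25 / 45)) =23643 / 1580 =14.96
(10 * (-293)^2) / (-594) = -429245 / 297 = -1445.27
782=782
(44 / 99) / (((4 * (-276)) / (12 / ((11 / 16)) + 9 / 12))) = -89 / 12144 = -0.01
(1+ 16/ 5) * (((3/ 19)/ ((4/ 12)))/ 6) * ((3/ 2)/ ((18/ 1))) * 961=20181/ 760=26.55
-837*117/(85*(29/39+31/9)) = -11457693/41650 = -275.09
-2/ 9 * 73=-16.22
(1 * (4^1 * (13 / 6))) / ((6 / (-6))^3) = -8.67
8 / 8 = 1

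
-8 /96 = -1 /12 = -0.08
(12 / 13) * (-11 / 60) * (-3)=33 / 65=0.51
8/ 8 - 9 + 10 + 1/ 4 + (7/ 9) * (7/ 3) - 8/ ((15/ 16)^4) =-1274027/ 202500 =-6.29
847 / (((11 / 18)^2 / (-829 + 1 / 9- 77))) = -2054556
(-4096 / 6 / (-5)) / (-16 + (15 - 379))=-512 / 1425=-0.36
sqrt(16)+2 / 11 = 46 / 11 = 4.18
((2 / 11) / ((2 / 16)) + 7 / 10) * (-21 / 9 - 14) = -3871 / 110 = -35.19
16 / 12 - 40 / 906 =1.29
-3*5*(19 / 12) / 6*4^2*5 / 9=-950 / 27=-35.19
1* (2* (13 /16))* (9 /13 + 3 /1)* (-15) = -90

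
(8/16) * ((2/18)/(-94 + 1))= -1/1674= -0.00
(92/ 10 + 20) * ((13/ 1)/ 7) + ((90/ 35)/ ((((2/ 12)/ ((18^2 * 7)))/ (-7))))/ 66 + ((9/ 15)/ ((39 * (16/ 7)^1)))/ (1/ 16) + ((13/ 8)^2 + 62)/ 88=-9369236769/ 2562560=-3656.20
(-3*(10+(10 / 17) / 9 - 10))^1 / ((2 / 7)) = -35 / 51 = -0.69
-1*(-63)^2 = -3969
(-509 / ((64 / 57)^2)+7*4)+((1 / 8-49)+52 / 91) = -12158331 / 28672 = -424.05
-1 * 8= -8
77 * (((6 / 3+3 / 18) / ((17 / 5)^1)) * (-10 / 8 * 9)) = -75075 / 136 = -552.02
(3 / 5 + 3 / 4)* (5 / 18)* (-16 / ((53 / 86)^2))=-44376 / 2809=-15.80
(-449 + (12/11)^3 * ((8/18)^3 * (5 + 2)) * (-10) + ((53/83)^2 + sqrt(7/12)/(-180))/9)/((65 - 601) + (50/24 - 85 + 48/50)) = 5 * sqrt(21)/30032694 + 11312292460000/15298752764097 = 0.74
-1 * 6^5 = -7776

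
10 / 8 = 5 / 4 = 1.25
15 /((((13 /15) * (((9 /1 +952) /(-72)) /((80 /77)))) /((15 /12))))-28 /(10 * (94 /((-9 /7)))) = -372042351 /226060835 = -1.65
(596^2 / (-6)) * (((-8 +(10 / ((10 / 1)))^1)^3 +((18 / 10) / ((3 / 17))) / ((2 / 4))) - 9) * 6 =588948128 / 5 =117789625.60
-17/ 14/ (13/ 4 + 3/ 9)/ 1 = -0.34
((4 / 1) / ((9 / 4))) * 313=5008 / 9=556.44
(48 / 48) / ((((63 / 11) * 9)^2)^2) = 14641 / 103355177121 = 0.00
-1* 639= -639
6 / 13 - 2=-20 / 13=-1.54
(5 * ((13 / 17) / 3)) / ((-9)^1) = -65 / 459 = -0.14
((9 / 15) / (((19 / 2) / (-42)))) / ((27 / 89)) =-2492 / 285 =-8.74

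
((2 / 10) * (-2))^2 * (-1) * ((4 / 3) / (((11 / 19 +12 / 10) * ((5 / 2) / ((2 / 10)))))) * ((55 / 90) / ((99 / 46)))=-13984 / 5133375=-0.00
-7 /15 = -0.47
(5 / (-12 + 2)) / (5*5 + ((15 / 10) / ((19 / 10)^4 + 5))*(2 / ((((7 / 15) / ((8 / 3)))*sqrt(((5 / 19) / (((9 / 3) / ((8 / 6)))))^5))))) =177029721001 / 575993193353950 - 73818729054*sqrt(95) / 287996596676975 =-0.00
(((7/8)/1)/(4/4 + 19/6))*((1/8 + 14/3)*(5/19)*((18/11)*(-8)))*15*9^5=-1283430015/418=-3070406.73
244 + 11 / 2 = 499 / 2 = 249.50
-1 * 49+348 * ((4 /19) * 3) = 3245 /19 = 170.79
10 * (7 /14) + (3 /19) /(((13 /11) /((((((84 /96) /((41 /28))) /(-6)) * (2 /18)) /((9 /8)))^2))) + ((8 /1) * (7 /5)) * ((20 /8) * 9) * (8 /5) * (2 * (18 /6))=99059107945321 /40862596905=2424.20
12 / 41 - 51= -2079 / 41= -50.71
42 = 42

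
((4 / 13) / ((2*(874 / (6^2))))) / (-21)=-12 / 39767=-0.00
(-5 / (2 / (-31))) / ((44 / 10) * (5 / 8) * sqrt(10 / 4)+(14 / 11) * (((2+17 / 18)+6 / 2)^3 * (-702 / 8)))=-41055454079640 / 12427547616730009 - 2406341520 * sqrt(10) / 12427547616730009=-0.00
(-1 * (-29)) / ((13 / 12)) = 348 / 13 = 26.77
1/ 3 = 0.33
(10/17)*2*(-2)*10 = -23.53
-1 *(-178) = 178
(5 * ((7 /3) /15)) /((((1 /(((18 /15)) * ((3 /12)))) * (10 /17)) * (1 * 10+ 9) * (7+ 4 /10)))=119 /42180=0.00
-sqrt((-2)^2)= -2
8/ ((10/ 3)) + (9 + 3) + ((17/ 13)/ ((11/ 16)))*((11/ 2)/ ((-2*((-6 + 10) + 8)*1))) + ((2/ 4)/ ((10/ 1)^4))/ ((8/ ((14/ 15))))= 13.96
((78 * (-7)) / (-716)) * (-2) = -273 / 179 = -1.53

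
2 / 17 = 0.12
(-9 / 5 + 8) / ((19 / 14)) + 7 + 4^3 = 7179 / 95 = 75.57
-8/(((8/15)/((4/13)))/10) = -600/13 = -46.15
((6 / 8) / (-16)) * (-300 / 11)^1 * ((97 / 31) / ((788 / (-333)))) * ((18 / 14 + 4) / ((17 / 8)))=-268905825 / 63952504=-4.20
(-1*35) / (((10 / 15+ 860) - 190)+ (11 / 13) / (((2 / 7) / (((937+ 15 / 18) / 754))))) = -274456 / 5287985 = -0.05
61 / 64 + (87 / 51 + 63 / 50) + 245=6770597 / 27200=248.92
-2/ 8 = -1/ 4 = -0.25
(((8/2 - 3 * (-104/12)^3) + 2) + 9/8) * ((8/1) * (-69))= -3245783/3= -1081927.67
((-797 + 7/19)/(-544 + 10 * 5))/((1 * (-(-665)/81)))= 613008/3120845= 0.20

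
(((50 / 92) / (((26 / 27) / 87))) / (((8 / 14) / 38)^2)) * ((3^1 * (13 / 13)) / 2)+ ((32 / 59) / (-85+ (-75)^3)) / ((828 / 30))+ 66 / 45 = 9698014431489717 / 29775185440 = 325707.94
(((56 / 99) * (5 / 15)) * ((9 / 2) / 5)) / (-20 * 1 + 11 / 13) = -364 / 41085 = -0.01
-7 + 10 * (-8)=-87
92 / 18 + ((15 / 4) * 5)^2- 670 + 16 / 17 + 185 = -311839 / 2448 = -127.39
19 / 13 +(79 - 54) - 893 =-11265 / 13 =-866.54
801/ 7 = 114.43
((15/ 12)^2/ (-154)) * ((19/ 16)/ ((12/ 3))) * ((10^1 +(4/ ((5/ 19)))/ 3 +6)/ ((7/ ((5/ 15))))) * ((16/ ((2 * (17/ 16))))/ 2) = -7505/ 659736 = -0.01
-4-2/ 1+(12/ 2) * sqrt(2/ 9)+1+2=-3+2 * sqrt(2)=-0.17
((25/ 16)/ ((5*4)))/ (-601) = -5/ 38464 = -0.00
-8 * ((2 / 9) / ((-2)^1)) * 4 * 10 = 320 / 9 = 35.56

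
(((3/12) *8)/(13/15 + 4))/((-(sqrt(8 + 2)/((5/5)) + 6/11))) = 990/42851 - 1815 *sqrt(10)/42851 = -0.11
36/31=1.16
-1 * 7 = -7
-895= -895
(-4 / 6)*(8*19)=-304 / 3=-101.33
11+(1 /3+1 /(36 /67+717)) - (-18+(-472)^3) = 1685094089289 /16025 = 105154077.33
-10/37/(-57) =10/2109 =0.00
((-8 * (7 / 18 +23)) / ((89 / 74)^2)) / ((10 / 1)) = -4610792 / 356445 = -12.94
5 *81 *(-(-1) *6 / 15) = 162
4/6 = 2/3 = 0.67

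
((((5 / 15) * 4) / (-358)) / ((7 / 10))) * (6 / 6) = -20 / 3759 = -0.01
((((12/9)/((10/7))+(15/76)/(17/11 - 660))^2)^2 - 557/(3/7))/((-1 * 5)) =6037706636070261595395993198959/23241457006510380109120800000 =259.78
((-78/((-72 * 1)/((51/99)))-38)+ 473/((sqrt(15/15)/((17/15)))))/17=987277/33660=29.33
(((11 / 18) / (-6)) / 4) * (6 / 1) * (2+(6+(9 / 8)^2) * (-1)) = 3707 / 4608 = 0.80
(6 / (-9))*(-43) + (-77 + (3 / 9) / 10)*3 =-6067 / 30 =-202.23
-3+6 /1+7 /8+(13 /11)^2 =5103 /968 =5.27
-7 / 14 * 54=-27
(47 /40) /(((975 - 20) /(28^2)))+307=1470531 /4775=307.96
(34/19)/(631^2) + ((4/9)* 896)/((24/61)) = 206737933270/204256593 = 1012.15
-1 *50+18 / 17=-832 / 17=-48.94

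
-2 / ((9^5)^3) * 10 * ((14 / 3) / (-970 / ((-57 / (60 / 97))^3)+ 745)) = -3614034536 / 5939503720893111606342093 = -0.00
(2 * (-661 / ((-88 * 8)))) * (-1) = -661 / 352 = -1.88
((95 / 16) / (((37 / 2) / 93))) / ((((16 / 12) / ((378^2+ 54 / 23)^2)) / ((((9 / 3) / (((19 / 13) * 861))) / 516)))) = 16322003157080205 / 7729612576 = 2111619.83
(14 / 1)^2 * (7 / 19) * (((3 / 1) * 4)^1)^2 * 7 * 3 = 4148928 / 19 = 218364.63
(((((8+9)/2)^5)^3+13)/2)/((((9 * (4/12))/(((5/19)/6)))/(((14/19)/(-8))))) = -100184806802858462195/1703411712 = -58814205689.14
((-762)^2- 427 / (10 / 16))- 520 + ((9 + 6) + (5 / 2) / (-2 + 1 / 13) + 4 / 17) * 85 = 5806253 / 10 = 580625.30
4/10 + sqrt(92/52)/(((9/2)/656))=2/5 + 1312 * sqrt(299)/117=194.30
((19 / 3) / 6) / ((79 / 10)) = 95 / 711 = 0.13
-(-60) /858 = 10 /143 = 0.07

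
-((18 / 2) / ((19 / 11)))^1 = -99 / 19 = -5.21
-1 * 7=-7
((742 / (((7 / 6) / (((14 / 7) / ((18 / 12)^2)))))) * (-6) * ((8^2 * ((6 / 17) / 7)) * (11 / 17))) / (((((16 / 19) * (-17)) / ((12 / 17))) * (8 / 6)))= 153128448 / 584647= 261.92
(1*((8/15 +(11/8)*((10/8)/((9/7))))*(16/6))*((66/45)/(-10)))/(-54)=29623/2187000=0.01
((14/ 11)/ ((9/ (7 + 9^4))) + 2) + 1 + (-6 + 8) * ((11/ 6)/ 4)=369359/ 396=932.72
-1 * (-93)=93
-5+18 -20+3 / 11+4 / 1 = -30 / 11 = -2.73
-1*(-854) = 854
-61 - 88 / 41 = -2589 / 41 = -63.15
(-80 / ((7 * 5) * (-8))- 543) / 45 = -3799 / 315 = -12.06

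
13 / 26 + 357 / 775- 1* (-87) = 136339 / 1550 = 87.96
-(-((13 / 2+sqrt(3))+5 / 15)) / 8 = sqrt(3) / 8+41 / 48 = 1.07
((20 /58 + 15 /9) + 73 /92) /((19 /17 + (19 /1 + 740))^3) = 8484751 /1328473628829984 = 0.00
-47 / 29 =-1.62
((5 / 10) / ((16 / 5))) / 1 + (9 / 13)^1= 353 / 416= 0.85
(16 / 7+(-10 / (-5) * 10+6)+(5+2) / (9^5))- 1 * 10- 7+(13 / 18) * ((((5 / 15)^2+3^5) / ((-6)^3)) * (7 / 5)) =83890547 / 8266860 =10.15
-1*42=-42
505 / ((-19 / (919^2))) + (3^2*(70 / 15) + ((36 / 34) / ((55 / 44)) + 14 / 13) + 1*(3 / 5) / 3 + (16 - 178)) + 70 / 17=-471288540382 / 20995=-22447656.13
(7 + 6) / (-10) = -13 / 10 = -1.30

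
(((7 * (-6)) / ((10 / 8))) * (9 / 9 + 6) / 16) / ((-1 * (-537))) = -49 / 1790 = -0.03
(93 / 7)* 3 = 279 / 7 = 39.86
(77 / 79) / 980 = 11 / 11060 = 0.00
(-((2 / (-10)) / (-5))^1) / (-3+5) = -1 / 50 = -0.02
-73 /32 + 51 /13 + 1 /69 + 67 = 1970711 /28704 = 68.66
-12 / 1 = -12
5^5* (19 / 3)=59375 / 3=19791.67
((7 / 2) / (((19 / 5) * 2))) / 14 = 5 / 152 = 0.03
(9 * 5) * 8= 360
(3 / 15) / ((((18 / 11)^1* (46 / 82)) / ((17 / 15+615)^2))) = 19260984182 / 232875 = 82709.54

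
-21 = -21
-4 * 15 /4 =-15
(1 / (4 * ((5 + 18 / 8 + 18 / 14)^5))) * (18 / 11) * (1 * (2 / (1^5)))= 154893312 / 8577923917189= 0.00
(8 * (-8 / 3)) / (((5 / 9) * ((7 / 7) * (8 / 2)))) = -48 / 5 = -9.60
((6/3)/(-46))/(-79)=1/1817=0.00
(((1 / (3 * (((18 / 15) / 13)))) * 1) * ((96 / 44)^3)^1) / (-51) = -16640 / 22627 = -0.74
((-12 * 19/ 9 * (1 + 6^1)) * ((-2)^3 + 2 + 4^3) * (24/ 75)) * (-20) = 987392/ 15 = 65826.13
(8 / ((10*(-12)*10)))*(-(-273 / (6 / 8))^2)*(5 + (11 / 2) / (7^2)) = 112892 / 25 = 4515.68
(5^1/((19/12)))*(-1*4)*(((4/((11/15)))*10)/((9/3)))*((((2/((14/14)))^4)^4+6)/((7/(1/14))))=-1573008000/10241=-153599.06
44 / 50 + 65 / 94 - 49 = -111457 / 2350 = -47.43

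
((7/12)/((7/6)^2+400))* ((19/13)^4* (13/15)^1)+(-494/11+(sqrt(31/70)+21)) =-41733920978/1745944915+sqrt(2170)/70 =-23.24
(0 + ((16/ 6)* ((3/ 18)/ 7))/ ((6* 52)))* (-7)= -1/ 702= -0.00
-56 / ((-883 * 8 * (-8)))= -7 / 7064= -0.00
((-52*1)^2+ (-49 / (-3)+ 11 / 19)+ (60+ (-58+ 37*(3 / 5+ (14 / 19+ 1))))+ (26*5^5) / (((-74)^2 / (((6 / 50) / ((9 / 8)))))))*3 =1096737468 / 130055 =8432.87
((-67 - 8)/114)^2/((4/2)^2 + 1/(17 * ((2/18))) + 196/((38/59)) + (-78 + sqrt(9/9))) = 10625/5691336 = 0.00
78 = 78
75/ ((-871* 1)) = -75/ 871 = -0.09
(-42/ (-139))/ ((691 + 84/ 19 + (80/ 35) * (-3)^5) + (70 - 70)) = 5586/ 2588041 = 0.00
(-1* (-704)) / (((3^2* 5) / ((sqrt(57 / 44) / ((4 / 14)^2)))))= 392* sqrt(627) / 45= 218.13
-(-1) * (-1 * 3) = -3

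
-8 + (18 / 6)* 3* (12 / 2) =46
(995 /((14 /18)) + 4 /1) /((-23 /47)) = -422201 /161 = -2622.37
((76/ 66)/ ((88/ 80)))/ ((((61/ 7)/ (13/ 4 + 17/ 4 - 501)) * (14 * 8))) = -31255/ 59048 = -0.53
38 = 38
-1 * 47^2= -2209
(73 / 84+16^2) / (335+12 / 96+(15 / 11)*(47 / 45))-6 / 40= 7628051 / 12438860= 0.61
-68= -68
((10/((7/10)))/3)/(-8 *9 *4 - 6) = -50/3087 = -0.02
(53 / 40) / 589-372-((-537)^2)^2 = -1959171393357427 / 23560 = -83156680533.00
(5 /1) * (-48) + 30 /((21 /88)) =-800 /7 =-114.29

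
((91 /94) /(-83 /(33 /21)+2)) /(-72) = 77 /291024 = 0.00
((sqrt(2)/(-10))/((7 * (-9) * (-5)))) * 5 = -sqrt(2)/630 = -0.00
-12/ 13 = -0.92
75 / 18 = 25 / 6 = 4.17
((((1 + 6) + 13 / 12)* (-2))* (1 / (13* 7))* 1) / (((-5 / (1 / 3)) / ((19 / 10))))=1843 / 81900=0.02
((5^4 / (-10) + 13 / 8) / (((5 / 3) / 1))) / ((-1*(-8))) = -1461 / 320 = -4.57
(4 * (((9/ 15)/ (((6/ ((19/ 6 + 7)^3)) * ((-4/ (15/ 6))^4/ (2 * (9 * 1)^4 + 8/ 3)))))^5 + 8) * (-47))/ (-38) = 2555601619057132932599974591747187647165023338881215835402393/ 1251406407908908561211483851063296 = 2042183580734196123150535000.00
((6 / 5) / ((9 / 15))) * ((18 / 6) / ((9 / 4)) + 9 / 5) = 94 / 15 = 6.27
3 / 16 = 0.19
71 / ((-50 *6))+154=46129 / 300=153.76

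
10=10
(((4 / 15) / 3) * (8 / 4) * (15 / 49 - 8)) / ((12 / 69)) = -7.86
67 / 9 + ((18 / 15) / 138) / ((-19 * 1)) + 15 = 441361 / 19665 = 22.44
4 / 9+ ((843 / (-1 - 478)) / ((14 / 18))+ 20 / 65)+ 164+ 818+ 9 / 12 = 1539764771 / 1569204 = 981.24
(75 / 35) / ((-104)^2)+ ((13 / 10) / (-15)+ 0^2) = -491003 / 5678400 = -0.09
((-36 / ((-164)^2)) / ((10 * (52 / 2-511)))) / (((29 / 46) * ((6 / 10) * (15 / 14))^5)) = 3092488 / 775617308325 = 0.00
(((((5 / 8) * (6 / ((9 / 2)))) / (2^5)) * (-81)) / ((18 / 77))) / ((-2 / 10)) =5775 / 128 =45.12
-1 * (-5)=5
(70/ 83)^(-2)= 6889/ 4900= 1.41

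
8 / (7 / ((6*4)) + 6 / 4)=192 / 43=4.47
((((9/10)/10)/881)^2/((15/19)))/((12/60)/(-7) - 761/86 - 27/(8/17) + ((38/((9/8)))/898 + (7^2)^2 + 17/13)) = 8111778129/1433542683878098266250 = 0.00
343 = 343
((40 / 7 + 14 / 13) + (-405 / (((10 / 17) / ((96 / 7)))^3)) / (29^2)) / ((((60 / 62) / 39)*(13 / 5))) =-94487.32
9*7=63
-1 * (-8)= 8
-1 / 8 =-0.12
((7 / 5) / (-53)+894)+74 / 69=16365917 / 18285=895.05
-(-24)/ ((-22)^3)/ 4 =-3/ 5324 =-0.00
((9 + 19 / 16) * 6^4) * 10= 132030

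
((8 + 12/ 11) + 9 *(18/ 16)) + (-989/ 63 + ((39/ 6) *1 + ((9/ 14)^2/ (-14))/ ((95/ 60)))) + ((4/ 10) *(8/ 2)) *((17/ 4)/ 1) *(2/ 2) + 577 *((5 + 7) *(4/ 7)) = 102542038331/ 25807320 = 3973.37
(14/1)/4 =7/2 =3.50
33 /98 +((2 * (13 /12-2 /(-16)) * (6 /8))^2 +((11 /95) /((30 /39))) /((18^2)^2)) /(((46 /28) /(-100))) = -199.63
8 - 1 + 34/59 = 447/59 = 7.58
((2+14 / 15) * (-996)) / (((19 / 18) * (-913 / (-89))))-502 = -73322 / 95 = -771.81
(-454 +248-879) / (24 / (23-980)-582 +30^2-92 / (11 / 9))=-346115 / 77422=-4.47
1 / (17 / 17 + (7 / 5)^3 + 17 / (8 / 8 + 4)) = 125 / 893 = 0.14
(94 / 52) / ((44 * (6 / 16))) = 47 / 429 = 0.11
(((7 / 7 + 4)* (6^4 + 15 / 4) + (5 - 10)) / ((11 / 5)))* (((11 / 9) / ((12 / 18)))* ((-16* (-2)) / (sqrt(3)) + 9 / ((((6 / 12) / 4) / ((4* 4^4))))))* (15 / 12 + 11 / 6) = 4805375* sqrt(3) / 27 + 1230176000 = 1230484264.95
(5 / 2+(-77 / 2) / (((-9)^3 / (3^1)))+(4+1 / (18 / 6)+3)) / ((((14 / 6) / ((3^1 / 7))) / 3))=2428 / 441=5.51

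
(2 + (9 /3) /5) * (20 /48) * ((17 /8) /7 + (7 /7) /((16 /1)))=533 /1344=0.40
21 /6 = 7 /2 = 3.50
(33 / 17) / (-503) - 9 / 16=-77487 / 136816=-0.57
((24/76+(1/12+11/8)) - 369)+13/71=-11883377/32376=-367.04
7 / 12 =0.58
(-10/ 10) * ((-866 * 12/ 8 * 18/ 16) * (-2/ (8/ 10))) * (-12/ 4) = 175365/ 16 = 10960.31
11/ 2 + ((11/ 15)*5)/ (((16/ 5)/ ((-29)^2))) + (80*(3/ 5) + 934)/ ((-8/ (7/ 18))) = 132683/ 144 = 921.41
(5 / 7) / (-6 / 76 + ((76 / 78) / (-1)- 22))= -1482 / 47831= -0.03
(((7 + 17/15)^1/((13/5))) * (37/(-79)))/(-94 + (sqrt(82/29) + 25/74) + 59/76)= 35693750816 * sqrt(2378)/6093643734002877 + 32049294462680/2031214578000959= 0.02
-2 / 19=-0.11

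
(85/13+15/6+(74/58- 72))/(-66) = 46511/49764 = 0.93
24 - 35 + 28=17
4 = 4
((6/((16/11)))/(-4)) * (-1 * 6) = 99/16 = 6.19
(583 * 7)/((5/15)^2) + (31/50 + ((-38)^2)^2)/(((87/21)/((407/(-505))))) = -270132901269/732250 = -368908.02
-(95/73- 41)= 2898/73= 39.70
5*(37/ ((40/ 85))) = 3145/ 8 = 393.12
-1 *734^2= -538756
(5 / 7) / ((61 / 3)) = 15 / 427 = 0.04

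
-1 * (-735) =735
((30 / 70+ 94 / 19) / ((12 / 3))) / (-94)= -715 / 50008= -0.01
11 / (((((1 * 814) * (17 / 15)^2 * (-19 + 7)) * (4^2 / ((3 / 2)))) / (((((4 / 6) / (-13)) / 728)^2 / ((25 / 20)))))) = -5 / 15323889538048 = -0.00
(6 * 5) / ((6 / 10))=50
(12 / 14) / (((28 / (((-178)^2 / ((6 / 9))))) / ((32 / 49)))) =2281248 / 2401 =950.12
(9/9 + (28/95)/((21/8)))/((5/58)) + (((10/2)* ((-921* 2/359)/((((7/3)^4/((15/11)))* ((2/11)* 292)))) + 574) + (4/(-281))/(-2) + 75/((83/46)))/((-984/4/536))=-113890699728052288589/85741801100348925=-1328.30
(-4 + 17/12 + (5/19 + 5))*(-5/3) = -3055/684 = -4.47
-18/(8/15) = -135/4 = -33.75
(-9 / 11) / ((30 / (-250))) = 75 / 11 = 6.82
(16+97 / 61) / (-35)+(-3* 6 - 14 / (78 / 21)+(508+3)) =13564651 / 27755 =488.73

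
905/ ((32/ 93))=84165/ 32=2630.16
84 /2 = 42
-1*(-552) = 552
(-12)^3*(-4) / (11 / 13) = 89856 / 11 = 8168.73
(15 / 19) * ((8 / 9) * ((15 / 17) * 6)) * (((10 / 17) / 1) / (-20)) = -600 / 5491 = -0.11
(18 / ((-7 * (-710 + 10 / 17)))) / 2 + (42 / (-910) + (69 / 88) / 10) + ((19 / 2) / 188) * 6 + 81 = 4102194559 / 50434384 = 81.34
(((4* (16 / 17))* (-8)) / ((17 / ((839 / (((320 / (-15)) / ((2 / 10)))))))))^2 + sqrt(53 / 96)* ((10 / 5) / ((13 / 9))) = 3* sqrt(318) / 52 + 405458496 / 2088025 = 195.21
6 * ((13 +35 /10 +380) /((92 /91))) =2353.14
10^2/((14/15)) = 750/7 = 107.14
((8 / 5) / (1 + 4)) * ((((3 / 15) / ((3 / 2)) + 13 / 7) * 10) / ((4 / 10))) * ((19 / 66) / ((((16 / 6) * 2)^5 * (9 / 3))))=3249 / 9175040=0.00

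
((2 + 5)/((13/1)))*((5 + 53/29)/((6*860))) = 231/324220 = 0.00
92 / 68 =23 / 17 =1.35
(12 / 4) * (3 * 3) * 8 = 216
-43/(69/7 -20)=301/71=4.24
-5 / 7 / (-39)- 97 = -96.98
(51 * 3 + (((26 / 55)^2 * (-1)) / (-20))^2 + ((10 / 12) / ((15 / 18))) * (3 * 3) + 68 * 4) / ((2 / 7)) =694990168677 / 457531250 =1519.00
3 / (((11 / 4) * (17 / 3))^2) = 432 / 34969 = 0.01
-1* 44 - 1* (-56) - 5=7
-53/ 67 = -0.79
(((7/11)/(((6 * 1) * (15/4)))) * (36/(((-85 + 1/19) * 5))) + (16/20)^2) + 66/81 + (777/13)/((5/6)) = 380003636/5193045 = 73.18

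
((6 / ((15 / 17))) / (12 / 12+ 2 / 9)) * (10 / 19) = 612 / 209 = 2.93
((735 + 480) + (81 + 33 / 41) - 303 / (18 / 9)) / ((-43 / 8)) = -375660 / 1763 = -213.08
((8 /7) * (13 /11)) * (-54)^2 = 303264 /77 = 3938.49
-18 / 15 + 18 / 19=-24 / 95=-0.25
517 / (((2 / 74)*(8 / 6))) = 57387 / 4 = 14346.75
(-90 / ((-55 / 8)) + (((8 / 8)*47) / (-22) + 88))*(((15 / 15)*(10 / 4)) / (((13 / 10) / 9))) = 489825 / 286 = 1712.67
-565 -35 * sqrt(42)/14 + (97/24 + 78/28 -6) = -94781/168 -5 * sqrt(42)/2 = -580.37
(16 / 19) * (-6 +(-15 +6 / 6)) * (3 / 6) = -160 / 19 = -8.42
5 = 5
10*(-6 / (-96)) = 0.62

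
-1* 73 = -73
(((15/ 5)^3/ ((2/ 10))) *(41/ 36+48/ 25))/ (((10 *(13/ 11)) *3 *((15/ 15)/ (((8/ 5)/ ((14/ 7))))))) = 9.32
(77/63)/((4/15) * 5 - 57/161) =161/129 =1.25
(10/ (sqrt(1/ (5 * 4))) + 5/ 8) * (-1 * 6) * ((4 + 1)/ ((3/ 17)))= -3400 * sqrt(5) - 425/ 4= -7708.88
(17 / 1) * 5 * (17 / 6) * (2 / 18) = 1445 / 54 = 26.76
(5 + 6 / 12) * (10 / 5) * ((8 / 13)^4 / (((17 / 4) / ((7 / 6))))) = 630784 / 1456611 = 0.43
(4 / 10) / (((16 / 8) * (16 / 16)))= 1 / 5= 0.20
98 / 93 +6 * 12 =6794 / 93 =73.05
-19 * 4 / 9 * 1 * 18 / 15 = -152 / 15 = -10.13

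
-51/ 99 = -17/ 33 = -0.52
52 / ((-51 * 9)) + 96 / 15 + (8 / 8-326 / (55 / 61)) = -8943721 / 25245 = -354.28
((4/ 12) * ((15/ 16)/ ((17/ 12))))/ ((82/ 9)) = 135/ 5576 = 0.02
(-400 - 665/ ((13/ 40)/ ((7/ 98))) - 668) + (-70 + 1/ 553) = -9231769/ 7189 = -1284.15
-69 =-69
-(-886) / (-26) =-443 / 13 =-34.08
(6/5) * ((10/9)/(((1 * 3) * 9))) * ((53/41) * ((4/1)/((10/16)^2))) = 54272/83025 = 0.65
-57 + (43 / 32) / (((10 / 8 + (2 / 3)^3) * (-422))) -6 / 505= -16232721777 / 284714960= -57.01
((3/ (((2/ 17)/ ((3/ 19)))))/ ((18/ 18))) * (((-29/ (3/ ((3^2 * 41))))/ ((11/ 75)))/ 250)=-1637253/ 4180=-391.69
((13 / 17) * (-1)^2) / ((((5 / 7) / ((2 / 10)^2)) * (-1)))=-91 / 2125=-0.04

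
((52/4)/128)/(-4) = -0.03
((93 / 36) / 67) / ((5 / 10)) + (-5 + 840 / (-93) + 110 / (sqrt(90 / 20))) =-173909 / 12462 + 110 *sqrt(2) / 3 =37.90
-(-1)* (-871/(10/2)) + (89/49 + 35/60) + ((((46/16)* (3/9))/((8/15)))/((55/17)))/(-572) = -50849009881/295975680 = -171.80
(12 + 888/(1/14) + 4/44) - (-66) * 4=12708.09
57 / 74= 0.77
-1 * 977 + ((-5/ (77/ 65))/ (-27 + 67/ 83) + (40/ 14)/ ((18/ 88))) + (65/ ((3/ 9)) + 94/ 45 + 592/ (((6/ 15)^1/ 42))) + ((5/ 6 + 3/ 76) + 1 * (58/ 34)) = 99590922884219/ 1622086620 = 61396.80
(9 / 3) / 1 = 3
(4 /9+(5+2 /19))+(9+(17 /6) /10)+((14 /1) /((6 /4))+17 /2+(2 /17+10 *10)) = 7720063 /58140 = 132.78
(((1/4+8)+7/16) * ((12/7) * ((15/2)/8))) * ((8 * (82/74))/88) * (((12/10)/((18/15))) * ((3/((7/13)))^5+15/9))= 2893203835815/383065144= 7552.77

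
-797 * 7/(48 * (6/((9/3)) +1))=-5579/144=-38.74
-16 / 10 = -8 / 5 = -1.60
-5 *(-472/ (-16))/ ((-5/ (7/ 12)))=413/ 24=17.21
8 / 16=1 / 2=0.50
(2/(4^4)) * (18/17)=9/1088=0.01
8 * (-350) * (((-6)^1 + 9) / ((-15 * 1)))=560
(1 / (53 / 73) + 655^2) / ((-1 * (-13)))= 33002.03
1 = 1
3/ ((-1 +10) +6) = 1/ 5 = 0.20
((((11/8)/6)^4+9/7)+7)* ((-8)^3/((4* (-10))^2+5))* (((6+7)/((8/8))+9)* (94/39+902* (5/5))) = -52608.70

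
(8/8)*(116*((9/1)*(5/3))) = 1740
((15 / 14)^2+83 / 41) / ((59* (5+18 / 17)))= 433381 / 48834772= 0.01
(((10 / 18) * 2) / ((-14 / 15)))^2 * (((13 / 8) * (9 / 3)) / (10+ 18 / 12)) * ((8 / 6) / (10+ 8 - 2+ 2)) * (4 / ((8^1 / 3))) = 8125 / 121716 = 0.07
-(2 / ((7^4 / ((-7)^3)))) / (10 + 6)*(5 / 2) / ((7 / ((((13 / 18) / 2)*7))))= 65 / 4032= 0.02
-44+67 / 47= -42.57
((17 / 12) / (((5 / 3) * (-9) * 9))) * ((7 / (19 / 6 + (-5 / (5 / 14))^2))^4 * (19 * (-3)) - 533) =18477696200296549 / 3303593749012500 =5.59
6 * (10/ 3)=20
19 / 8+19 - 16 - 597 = -4733 / 8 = -591.62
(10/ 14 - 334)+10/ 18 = -20962/ 63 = -332.73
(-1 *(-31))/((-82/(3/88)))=-93/7216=-0.01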